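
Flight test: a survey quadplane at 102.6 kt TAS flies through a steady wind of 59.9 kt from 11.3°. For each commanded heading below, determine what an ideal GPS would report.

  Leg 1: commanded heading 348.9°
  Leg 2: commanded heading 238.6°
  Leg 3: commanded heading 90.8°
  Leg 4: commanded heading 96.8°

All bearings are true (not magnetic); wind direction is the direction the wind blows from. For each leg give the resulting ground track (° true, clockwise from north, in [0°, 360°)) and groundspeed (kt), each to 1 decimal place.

Leg 1: heading 348.9°; drift -25.8° → track 323.1°, groundspeed 52.4 kt
Leg 2: heading 238.6°; drift -17.1° → track 221.5°, groundspeed 149.8 kt
Leg 3: heading 90.8°; drift +32.7° → track 123.5°, groundspeed 109.0 kt
Leg 4: heading 96.8°; drift +31.4° → track 128.2°, groundspeed 114.7 kt

Leg 1: track=323.1°, groundspeed=52.4 kt
Leg 2: track=221.5°, groundspeed=149.8 kt
Leg 3: track=123.5°, groundspeed=109.0 kt
Leg 4: track=128.2°, groundspeed=114.7 kt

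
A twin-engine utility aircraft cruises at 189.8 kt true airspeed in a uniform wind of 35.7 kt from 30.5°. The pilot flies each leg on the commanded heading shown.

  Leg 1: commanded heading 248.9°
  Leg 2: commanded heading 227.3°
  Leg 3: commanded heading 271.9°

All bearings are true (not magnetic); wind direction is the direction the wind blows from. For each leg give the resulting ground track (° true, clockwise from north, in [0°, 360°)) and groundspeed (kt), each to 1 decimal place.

Leg 1: heading 248.9°; drift -5.8° → track 243.1°, groundspeed 218.9 kt
Leg 2: heading 227.3°; drift -2.6° → track 224.7°, groundspeed 224.2 kt
Leg 3: heading 271.9°; drift -8.6° → track 263.3°, groundspeed 209.3 kt

Leg 1: track=243.1°, groundspeed=218.9 kt
Leg 2: track=224.7°, groundspeed=224.2 kt
Leg 3: track=263.3°, groundspeed=209.3 kt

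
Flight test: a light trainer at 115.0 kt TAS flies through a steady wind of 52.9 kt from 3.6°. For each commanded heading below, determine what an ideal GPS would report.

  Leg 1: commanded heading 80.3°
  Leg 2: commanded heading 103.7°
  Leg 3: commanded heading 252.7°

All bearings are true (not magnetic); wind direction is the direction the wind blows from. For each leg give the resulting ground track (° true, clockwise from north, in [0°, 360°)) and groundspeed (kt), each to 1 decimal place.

Leg 1: track=106.9°, groundspeed=115.0 kt
Leg 2: track=126.4°, groundspeed=134.7 kt
Leg 3: track=232.4°, groundspeed=142.7 kt

Leg 1: heading 80.3°; drift +26.6° → track 106.9°, groundspeed 115.0 kt
Leg 2: heading 103.7°; drift +22.7° → track 126.4°, groundspeed 134.7 kt
Leg 3: heading 252.7°; drift -20.3° → track 232.4°, groundspeed 142.7 kt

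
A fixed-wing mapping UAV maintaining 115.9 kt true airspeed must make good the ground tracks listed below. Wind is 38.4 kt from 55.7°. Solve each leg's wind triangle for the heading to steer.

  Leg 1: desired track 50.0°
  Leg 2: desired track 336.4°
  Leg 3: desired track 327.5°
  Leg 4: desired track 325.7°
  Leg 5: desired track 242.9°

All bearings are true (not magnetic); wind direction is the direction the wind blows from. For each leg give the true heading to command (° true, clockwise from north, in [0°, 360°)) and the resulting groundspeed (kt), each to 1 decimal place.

Leg 1: desired track 50.0°; wind correction +1.9° → command heading 51.9°, groundspeed 77.6 kt
Leg 2: desired track 336.4°; wind correction +19.0° → command heading 355.4°, groundspeed 102.5 kt
Leg 3: desired track 327.5°; wind correction +19.3° → command heading 346.8°, groundspeed 108.2 kt
Leg 4: desired track 325.7°; wind correction +19.3° → command heading 345.0°, groundspeed 109.4 kt
Leg 5: desired track 242.9°; wind correction +2.4° → command heading 245.3°, groundspeed 153.9 kt

Leg 1: heading=51.9°, groundspeed=77.6 kt
Leg 2: heading=355.4°, groundspeed=102.5 kt
Leg 3: heading=346.8°, groundspeed=108.2 kt
Leg 4: heading=345.0°, groundspeed=109.4 kt
Leg 5: heading=245.3°, groundspeed=153.9 kt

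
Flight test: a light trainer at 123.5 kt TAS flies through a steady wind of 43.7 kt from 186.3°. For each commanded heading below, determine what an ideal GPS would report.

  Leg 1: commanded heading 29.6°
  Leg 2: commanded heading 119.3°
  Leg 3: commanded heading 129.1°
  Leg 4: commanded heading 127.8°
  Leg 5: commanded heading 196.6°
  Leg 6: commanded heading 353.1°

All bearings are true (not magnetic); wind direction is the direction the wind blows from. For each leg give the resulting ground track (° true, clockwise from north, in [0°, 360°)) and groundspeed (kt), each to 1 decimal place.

Leg 1: heading 29.6°; drift -6.0° → track 23.6°, groundspeed 164.5 kt
Leg 2: heading 119.3°; drift -20.7° → track 98.6°, groundspeed 113.8 kt
Leg 3: heading 129.1°; drift -20.2° → track 108.9°, groundspeed 106.4 kt
Leg 4: heading 127.8°; drift -20.3° → track 107.5°, groundspeed 107.3 kt
Leg 5: heading 196.6°; drift +5.5° → track 202.1°, groundspeed 80.9 kt
Leg 6: heading 353.1°; drift +3.4° → track 356.5°, groundspeed 166.3 kt

Leg 1: track=23.6°, groundspeed=164.5 kt
Leg 2: track=98.6°, groundspeed=113.8 kt
Leg 3: track=108.9°, groundspeed=106.4 kt
Leg 4: track=107.5°, groundspeed=107.3 kt
Leg 5: track=202.1°, groundspeed=80.9 kt
Leg 6: track=356.5°, groundspeed=166.3 kt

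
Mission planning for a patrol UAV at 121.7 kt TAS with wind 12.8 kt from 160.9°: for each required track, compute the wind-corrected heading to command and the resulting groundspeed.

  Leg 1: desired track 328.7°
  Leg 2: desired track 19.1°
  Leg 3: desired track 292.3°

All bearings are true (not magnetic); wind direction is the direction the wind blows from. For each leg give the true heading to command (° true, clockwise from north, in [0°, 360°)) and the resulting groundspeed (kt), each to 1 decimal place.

Leg 1: desired track 328.7°; wind correction -1.3° → command heading 327.4°, groundspeed 134.2 kt
Leg 2: desired track 19.1°; wind correction +3.7° → command heading 22.8°, groundspeed 131.5 kt
Leg 3: desired track 292.3°; wind correction -4.5° → command heading 287.8°, groundspeed 129.8 kt

Leg 1: heading=327.4°, groundspeed=134.2 kt
Leg 2: heading=22.8°, groundspeed=131.5 kt
Leg 3: heading=287.8°, groundspeed=129.8 kt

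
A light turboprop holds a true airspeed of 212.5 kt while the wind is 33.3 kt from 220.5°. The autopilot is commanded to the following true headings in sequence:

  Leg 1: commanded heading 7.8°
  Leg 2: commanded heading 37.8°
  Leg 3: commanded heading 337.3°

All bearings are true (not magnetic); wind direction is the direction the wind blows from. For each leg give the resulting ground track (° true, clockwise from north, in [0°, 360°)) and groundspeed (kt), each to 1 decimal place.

Leg 1: heading 7.8°; drift +4.3° → track 12.1°, groundspeed 241.2 kt
Leg 2: heading 37.8°; drift +0.4° → track 38.2°, groundspeed 245.8 kt
Leg 3: heading 337.3°; drift +7.4° → track 344.7°, groundspeed 229.4 kt

Leg 1: track=12.1°, groundspeed=241.2 kt
Leg 2: track=38.2°, groundspeed=245.8 kt
Leg 3: track=344.7°, groundspeed=229.4 kt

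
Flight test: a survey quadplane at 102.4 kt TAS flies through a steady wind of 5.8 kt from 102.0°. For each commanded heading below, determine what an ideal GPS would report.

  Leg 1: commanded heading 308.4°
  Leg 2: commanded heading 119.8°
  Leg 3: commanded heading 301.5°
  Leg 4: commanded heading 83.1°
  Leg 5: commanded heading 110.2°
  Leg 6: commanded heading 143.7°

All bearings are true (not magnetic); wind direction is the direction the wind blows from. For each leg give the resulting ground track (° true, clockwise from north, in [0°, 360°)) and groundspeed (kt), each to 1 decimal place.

Leg 1: track=307.0°, groundspeed=107.6 kt
Leg 2: track=120.8°, groundspeed=96.9 kt
Leg 3: track=300.5°, groundspeed=107.9 kt
Leg 4: track=82.0°, groundspeed=96.9 kt
Leg 5: track=110.7°, groundspeed=96.7 kt
Leg 6: track=146.0°, groundspeed=98.1 kt

Leg 1: heading 308.4°; drift -1.4° → track 307.0°, groundspeed 107.6 kt
Leg 2: heading 119.8°; drift +1.0° → track 120.8°, groundspeed 96.9 kt
Leg 3: heading 301.5°; drift -1.0° → track 300.5°, groundspeed 107.9 kt
Leg 4: heading 83.1°; drift -1.1° → track 82.0°, groundspeed 96.9 kt
Leg 5: heading 110.2°; drift +0.5° → track 110.7°, groundspeed 96.7 kt
Leg 6: heading 143.7°; drift +2.3° → track 146.0°, groundspeed 98.1 kt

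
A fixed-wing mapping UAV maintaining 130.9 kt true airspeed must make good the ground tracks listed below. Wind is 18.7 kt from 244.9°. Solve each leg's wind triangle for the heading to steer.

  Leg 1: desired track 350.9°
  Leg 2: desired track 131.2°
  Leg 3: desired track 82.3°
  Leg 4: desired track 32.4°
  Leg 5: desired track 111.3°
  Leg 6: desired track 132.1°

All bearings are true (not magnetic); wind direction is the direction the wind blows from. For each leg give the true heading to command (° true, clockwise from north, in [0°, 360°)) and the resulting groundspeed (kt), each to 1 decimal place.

Leg 1: desired track 350.9°; wind correction -7.9° → command heading 343.0°, groundspeed 134.8 kt
Leg 2: desired track 131.2°; wind correction +7.5° → command heading 138.7°, groundspeed 137.3 kt
Leg 3: desired track 82.3°; wind correction +2.4° → command heading 84.7°, groundspeed 148.6 kt
Leg 4: desired track 32.4°; wind correction -4.4° → command heading 28.0°, groundspeed 146.3 kt
Leg 5: desired track 111.3°; wind correction +5.9° → command heading 117.2°, groundspeed 143.1 kt
Leg 6: desired track 132.1°; wind correction +7.6° → command heading 139.7°, groundspeed 137.0 kt

Leg 1: heading=343.0°, groundspeed=134.8 kt
Leg 2: heading=138.7°, groundspeed=137.3 kt
Leg 3: heading=84.7°, groundspeed=148.6 kt
Leg 4: heading=28.0°, groundspeed=146.3 kt
Leg 5: heading=117.2°, groundspeed=143.1 kt
Leg 6: heading=139.7°, groundspeed=137.0 kt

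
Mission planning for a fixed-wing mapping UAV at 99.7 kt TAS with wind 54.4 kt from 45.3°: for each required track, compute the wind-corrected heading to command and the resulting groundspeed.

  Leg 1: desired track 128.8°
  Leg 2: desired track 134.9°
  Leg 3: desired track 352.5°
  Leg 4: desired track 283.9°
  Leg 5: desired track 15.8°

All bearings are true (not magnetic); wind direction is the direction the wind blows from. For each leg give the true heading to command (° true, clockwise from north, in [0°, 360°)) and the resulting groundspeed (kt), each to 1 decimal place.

Leg 1: heading=96.0°, groundspeed=77.6 kt
Leg 2: heading=101.8°, groundspeed=83.2 kt
Leg 3: heading=18.3°, groundspeed=56.9 kt
Leg 4: heading=311.7°, groundspeed=116.6 kt
Leg 5: heading=31.4°, groundspeed=48.7 kt

Leg 1: desired track 128.8°; wind correction -32.8° → command heading 96.0°, groundspeed 77.6 kt
Leg 2: desired track 134.9°; wind correction -33.1° → command heading 101.8°, groundspeed 83.2 kt
Leg 3: desired track 352.5°; wind correction +25.8° → command heading 18.3°, groundspeed 56.9 kt
Leg 4: desired track 283.9°; wind correction +27.8° → command heading 311.7°, groundspeed 116.6 kt
Leg 5: desired track 15.8°; wind correction +15.6° → command heading 31.4°, groundspeed 48.7 kt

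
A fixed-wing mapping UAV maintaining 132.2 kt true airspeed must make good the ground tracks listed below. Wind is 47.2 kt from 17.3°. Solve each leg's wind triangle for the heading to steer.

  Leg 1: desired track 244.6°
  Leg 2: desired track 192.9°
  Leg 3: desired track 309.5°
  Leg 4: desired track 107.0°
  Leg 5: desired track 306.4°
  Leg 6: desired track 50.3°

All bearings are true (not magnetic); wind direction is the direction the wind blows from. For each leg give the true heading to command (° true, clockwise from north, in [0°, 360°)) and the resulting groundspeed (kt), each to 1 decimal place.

Leg 1: heading=259.8°, groundspeed=159.6 kt
Leg 2: heading=191.3°, groundspeed=179.2 kt
Leg 3: heading=328.8°, groundspeed=106.9 kt
Leg 4: heading=86.1°, groundspeed=123.2 kt
Leg 5: heading=326.1°, groundspeed=109.0 kt
Leg 6: heading=39.1°, groundspeed=90.1 kt

Leg 1: desired track 244.6°; wind correction +15.2° → command heading 259.8°, groundspeed 159.6 kt
Leg 2: desired track 192.9°; wind correction -1.6° → command heading 191.3°, groundspeed 179.2 kt
Leg 3: desired track 309.5°; wind correction +19.3° → command heading 328.8°, groundspeed 106.9 kt
Leg 4: desired track 107.0°; wind correction -20.9° → command heading 86.1°, groundspeed 123.2 kt
Leg 5: desired track 306.4°; wind correction +19.7° → command heading 326.1°, groundspeed 109.0 kt
Leg 6: desired track 50.3°; wind correction -11.2° → command heading 39.1°, groundspeed 90.1 kt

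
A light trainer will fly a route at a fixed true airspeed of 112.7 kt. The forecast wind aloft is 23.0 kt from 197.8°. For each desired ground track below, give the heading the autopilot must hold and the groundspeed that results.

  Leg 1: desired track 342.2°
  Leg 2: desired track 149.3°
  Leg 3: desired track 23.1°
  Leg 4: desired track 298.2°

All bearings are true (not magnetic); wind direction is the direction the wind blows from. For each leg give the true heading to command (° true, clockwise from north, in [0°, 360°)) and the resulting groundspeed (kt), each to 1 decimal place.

Leg 1: desired track 342.2°; wind correction -6.8° → command heading 335.4°, groundspeed 130.6 kt
Leg 2: desired track 149.3°; wind correction +8.8° → command heading 158.1°, groundspeed 96.1 kt
Leg 3: desired track 23.1°; wind correction +1.1° → command heading 24.2°, groundspeed 135.6 kt
Leg 4: desired track 298.2°; wind correction -11.6° → command heading 286.6°, groundspeed 114.6 kt

Leg 1: heading=335.4°, groundspeed=130.6 kt
Leg 2: heading=158.1°, groundspeed=96.1 kt
Leg 3: heading=24.2°, groundspeed=135.6 kt
Leg 4: heading=286.6°, groundspeed=114.6 kt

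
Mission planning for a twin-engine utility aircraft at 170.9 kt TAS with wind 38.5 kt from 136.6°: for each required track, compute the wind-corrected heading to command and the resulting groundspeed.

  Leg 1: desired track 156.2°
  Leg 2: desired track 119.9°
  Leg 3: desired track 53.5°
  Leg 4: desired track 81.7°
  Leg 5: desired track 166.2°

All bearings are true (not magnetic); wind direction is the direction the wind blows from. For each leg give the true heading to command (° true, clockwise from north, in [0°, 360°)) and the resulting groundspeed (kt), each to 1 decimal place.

Leg 1: heading=151.9°, groundspeed=134.1 kt
Leg 2: heading=123.6°, groundspeed=133.7 kt
Leg 3: heading=66.4°, groundspeed=161.9 kt
Leg 4: heading=92.3°, groundspeed=145.8 kt
Leg 5: heading=159.8°, groundspeed=136.4 kt

Leg 1: desired track 156.2°; wind correction -4.3° → command heading 151.9°, groundspeed 134.1 kt
Leg 2: desired track 119.9°; wind correction +3.7° → command heading 123.6°, groundspeed 133.7 kt
Leg 3: desired track 53.5°; wind correction +12.9° → command heading 66.4°, groundspeed 161.9 kt
Leg 4: desired track 81.7°; wind correction +10.6° → command heading 92.3°, groundspeed 145.8 kt
Leg 5: desired track 166.2°; wind correction -6.4° → command heading 159.8°, groundspeed 136.4 kt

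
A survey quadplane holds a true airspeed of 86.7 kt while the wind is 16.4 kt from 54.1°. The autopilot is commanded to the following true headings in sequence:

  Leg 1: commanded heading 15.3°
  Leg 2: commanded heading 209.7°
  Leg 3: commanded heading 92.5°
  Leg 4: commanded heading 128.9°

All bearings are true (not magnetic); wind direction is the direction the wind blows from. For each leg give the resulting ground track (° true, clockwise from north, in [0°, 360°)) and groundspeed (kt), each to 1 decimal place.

Leg 1: heading 15.3°; drift -7.9° → track 7.4°, groundspeed 74.6 kt
Leg 2: heading 209.7°; drift +3.8° → track 213.5°, groundspeed 101.9 kt
Leg 3: heading 92.5°; drift +7.9° → track 100.4°, groundspeed 74.5 kt
Leg 4: heading 128.9°; drift +10.9° → track 139.8°, groundspeed 83.9 kt

Leg 1: track=7.4°, groundspeed=74.6 kt
Leg 2: track=213.5°, groundspeed=101.9 kt
Leg 3: track=100.4°, groundspeed=74.5 kt
Leg 4: track=139.8°, groundspeed=83.9 kt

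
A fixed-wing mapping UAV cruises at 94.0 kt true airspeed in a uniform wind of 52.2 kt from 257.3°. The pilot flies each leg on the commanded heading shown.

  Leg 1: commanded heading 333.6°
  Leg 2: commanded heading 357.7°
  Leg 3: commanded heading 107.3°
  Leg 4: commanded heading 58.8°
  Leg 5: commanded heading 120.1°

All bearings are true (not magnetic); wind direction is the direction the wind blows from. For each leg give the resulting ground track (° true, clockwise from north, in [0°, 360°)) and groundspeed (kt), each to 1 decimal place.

Leg 1: track=5.4°, groundspeed=96.1 kt
Leg 2: track=24.1°, groundspeed=115.5 kt
Leg 3: track=96.7°, groundspeed=141.6 kt
Leg 4: track=65.4°, groundspeed=144.5 kt
Leg 5: track=105.1°, groundspeed=137.0 kt

Leg 1: heading 333.6°; drift +31.8° → track 5.4°, groundspeed 96.1 kt
Leg 2: heading 357.7°; drift +26.4° → track 24.1°, groundspeed 115.5 kt
Leg 3: heading 107.3°; drift -10.6° → track 96.7°, groundspeed 141.6 kt
Leg 4: heading 58.8°; drift +6.6° → track 65.4°, groundspeed 144.5 kt
Leg 5: heading 120.1°; drift -15.0° → track 105.1°, groundspeed 137.0 kt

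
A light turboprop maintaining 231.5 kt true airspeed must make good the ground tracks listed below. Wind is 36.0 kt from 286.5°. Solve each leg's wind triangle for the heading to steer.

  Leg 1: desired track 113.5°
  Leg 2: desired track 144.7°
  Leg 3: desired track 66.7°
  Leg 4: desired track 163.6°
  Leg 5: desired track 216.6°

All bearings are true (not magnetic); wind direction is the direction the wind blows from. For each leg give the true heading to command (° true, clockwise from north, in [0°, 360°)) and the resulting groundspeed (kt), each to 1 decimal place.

Leg 1: desired track 113.5°; wind correction +1.1° → command heading 114.6°, groundspeed 267.2 kt
Leg 2: desired track 144.7°; wind correction +5.5° → command heading 150.2°, groundspeed 258.7 kt
Leg 3: desired track 66.7°; wind correction -5.7° → command heading 61.0°, groundspeed 258.0 kt
Leg 4: desired track 163.6°; wind correction +7.5° → command heading 171.1°, groundspeed 249.1 kt
Leg 5: desired track 216.6°; wind correction +8.4° → command heading 225.0°, groundspeed 216.6 kt

Leg 1: heading=114.6°, groundspeed=267.2 kt
Leg 2: heading=150.2°, groundspeed=258.7 kt
Leg 3: heading=61.0°, groundspeed=258.0 kt
Leg 4: heading=171.1°, groundspeed=249.1 kt
Leg 5: heading=225.0°, groundspeed=216.6 kt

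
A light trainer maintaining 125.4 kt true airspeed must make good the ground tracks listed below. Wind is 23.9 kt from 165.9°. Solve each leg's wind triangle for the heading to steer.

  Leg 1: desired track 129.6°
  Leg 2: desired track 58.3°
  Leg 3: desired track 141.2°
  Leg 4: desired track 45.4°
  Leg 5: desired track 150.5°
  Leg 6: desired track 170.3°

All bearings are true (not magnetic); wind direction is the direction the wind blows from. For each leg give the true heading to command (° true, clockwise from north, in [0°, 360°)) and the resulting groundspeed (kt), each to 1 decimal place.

Leg 1: desired track 129.6°; wind correction +6.5° → command heading 136.1°, groundspeed 105.3 kt
Leg 2: desired track 58.3°; wind correction +10.5° → command heading 68.8°, groundspeed 130.5 kt
Leg 3: desired track 141.2°; wind correction +4.6° → command heading 145.8°, groundspeed 103.3 kt
Leg 4: desired track 45.4°; wind correction +9.5° → command heading 54.9°, groundspeed 135.8 kt
Leg 5: desired track 150.5°; wind correction +2.9° → command heading 153.4°, groundspeed 102.2 kt
Leg 6: desired track 170.3°; wind correction -0.8° → command heading 169.5°, groundspeed 101.6 kt

Leg 1: heading=136.1°, groundspeed=105.3 kt
Leg 2: heading=68.8°, groundspeed=130.5 kt
Leg 3: heading=145.8°, groundspeed=103.3 kt
Leg 4: heading=54.9°, groundspeed=135.8 kt
Leg 5: heading=153.4°, groundspeed=102.2 kt
Leg 6: heading=169.5°, groundspeed=101.6 kt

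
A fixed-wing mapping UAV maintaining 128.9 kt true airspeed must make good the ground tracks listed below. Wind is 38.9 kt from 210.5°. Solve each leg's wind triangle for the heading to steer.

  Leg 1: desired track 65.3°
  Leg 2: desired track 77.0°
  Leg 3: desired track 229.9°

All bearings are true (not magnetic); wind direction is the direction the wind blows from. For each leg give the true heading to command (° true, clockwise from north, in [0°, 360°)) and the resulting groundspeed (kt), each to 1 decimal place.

Leg 1: heading=75.2°, groundspeed=158.9 kt
Leg 2: heading=89.6°, groundspeed=152.6 kt
Leg 3: heading=224.1°, groundspeed=91.6 kt

Leg 1: desired track 65.3°; wind correction +9.9° → command heading 75.2°, groundspeed 158.9 kt
Leg 2: desired track 77.0°; wind correction +12.6° → command heading 89.6°, groundspeed 152.6 kt
Leg 3: desired track 229.9°; wind correction -5.8° → command heading 224.1°, groundspeed 91.6 kt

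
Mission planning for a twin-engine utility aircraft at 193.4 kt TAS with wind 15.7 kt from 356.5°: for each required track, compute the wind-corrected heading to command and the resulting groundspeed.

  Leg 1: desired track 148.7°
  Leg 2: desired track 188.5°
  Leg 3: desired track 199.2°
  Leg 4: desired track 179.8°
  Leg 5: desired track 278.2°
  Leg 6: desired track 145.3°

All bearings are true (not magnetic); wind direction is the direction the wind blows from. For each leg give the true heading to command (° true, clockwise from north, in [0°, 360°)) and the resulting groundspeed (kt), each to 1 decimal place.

Leg 1: heading=146.5°, groundspeed=207.1 kt
Leg 2: heading=189.5°, groundspeed=208.7 kt
Leg 3: heading=201.0°, groundspeed=207.8 kt
Leg 4: heading=180.1°, groundspeed=209.1 kt
Leg 5: heading=282.8°, groundspeed=189.6 kt
Leg 6: heading=142.9°, groundspeed=206.7 kt

Leg 1: desired track 148.7°; wind correction -2.2° → command heading 146.5°, groundspeed 207.1 kt
Leg 2: desired track 188.5°; wind correction +1.0° → command heading 189.5°, groundspeed 208.7 kt
Leg 3: desired track 199.2°; wind correction +1.8° → command heading 201.0°, groundspeed 207.8 kt
Leg 4: desired track 179.8°; wind correction +0.3° → command heading 180.1°, groundspeed 209.1 kt
Leg 5: desired track 278.2°; wind correction +4.6° → command heading 282.8°, groundspeed 189.6 kt
Leg 6: desired track 145.3°; wind correction -2.4° → command heading 142.9°, groundspeed 206.7 kt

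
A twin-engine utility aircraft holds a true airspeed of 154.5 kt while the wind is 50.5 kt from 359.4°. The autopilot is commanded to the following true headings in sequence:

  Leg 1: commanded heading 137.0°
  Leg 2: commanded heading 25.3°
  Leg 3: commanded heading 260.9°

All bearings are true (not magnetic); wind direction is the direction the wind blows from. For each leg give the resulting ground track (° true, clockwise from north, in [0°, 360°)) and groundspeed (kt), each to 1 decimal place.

Leg 1: heading 137.0°; drift +10.1° → track 147.1°, groundspeed 194.8 kt
Leg 2: heading 25.3°; drift +11.4° → track 36.7°, groundspeed 111.3 kt
Leg 3: heading 260.9°; drift -17.1° → track 243.8°, groundspeed 169.5 kt

Leg 1: track=147.1°, groundspeed=194.8 kt
Leg 2: track=36.7°, groundspeed=111.3 kt
Leg 3: track=243.8°, groundspeed=169.5 kt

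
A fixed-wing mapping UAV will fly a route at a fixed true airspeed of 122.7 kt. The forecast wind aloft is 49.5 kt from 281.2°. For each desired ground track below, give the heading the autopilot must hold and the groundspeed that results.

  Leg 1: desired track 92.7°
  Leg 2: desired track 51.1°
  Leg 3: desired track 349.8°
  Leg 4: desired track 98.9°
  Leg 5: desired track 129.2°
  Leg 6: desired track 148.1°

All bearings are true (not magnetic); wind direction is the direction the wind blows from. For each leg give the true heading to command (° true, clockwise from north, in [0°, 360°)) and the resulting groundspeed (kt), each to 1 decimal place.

Leg 1: desired track 92.7°; wind correction -3.4° → command heading 89.3°, groundspeed 171.4 kt
Leg 2: desired track 51.1°; wind correction -18.0° → command heading 33.1°, groundspeed 148.4 kt
Leg 3: desired track 349.8°; wind correction -22.1° → command heading 327.7°, groundspeed 95.7 kt
Leg 4: desired track 98.9°; wind correction -0.9° → command heading 98.0°, groundspeed 172.1 kt
Leg 5: desired track 129.2°; wind correction +10.9° → command heading 140.1°, groundspeed 164.2 kt
Leg 6: desired track 148.1°; wind correction +17.1° → command heading 165.2°, groundspeed 151.1 kt

Leg 1: heading=89.3°, groundspeed=171.4 kt
Leg 2: heading=33.1°, groundspeed=148.4 kt
Leg 3: heading=327.7°, groundspeed=95.7 kt
Leg 4: heading=98.0°, groundspeed=172.1 kt
Leg 5: heading=140.1°, groundspeed=164.2 kt
Leg 6: heading=165.2°, groundspeed=151.1 kt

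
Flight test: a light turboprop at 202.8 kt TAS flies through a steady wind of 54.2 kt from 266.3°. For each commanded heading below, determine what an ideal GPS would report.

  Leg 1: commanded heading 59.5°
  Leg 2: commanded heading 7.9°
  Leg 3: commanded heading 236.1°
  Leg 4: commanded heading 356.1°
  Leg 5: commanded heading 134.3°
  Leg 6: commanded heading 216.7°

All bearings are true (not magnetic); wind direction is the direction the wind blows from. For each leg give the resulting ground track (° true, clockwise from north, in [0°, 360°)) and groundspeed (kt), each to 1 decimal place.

Leg 1: track=65.1°, groundspeed=252.4 kt
Leg 2: track=21.9°, groundspeed=220.2 kt
Leg 3: track=226.2°, groundspeed=158.3 kt
Leg 4: track=11.1°, groundspeed=209.7 kt
Leg 5: track=124.7°, groundspeed=242.4 kt
Leg 6: track=202.9°, groundspeed=172.7 kt

Leg 1: heading 59.5°; drift +5.6° → track 65.1°, groundspeed 252.4 kt
Leg 2: heading 7.9°; drift +14.0° → track 21.9°, groundspeed 220.2 kt
Leg 3: heading 236.1°; drift -9.9° → track 226.2°, groundspeed 158.3 kt
Leg 4: heading 356.1°; drift +15.0° → track 11.1°, groundspeed 209.7 kt
Leg 5: heading 134.3°; drift -9.6° → track 124.7°, groundspeed 242.4 kt
Leg 6: heading 216.7°; drift -13.8° → track 202.9°, groundspeed 172.7 kt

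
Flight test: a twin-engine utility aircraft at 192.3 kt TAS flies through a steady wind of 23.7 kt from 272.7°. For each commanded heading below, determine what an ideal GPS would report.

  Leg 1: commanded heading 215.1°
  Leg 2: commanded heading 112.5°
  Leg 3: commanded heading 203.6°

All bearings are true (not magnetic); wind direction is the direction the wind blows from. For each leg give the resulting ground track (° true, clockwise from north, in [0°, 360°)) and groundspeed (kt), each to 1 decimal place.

Leg 1: heading 215.1°; drift -6.4° → track 208.7°, groundspeed 180.7 kt
Leg 2: heading 112.5°; drift -2.1° → track 110.4°, groundspeed 214.7 kt
Leg 3: heading 203.6°; drift -6.9° → track 196.7°, groundspeed 185.2 kt

Leg 1: track=208.7°, groundspeed=180.7 kt
Leg 2: track=110.4°, groundspeed=214.7 kt
Leg 3: track=196.7°, groundspeed=185.2 kt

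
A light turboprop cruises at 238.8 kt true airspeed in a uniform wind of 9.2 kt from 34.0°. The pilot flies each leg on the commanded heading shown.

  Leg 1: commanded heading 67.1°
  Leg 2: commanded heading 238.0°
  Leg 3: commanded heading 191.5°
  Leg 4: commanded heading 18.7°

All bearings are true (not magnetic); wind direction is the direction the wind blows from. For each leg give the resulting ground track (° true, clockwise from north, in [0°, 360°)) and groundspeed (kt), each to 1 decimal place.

Leg 1: track=68.3°, groundspeed=231.1 kt
Leg 2: track=237.1°, groundspeed=247.2 kt
Leg 3: track=192.3°, groundspeed=247.3 kt
Leg 4: track=18.1°, groundspeed=229.9 kt

Leg 1: heading 67.1°; drift +1.2° → track 68.3°, groundspeed 231.1 kt
Leg 2: heading 238.0°; drift -0.9° → track 237.1°, groundspeed 247.2 kt
Leg 3: heading 191.5°; drift +0.8° → track 192.3°, groundspeed 247.3 kt
Leg 4: heading 18.7°; drift -0.6° → track 18.1°, groundspeed 229.9 kt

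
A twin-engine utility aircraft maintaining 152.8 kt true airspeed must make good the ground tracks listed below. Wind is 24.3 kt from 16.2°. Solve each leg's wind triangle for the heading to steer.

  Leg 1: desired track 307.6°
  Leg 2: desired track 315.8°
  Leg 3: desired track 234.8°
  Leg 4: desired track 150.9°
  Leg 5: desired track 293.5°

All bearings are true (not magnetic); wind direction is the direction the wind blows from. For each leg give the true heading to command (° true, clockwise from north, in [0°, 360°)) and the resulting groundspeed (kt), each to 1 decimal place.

Leg 1: desired track 307.6°; wind correction +8.5° → command heading 316.1°, groundspeed 142.2 kt
Leg 2: desired track 315.8°; wind correction +7.9° → command heading 323.7°, groundspeed 139.3 kt
Leg 3: desired track 234.8°; wind correction +5.7° → command heading 240.5°, groundspeed 171.0 kt
Leg 4: desired track 150.9°; wind correction -6.5° → command heading 144.4°, groundspeed 168.9 kt
Leg 5: desired track 293.5°; wind correction +9.1° → command heading 302.6°, groundspeed 147.8 kt

Leg 1: heading=316.1°, groundspeed=142.2 kt
Leg 2: heading=323.7°, groundspeed=139.3 kt
Leg 3: heading=240.5°, groundspeed=171.0 kt
Leg 4: heading=144.4°, groundspeed=168.9 kt
Leg 5: heading=302.6°, groundspeed=147.8 kt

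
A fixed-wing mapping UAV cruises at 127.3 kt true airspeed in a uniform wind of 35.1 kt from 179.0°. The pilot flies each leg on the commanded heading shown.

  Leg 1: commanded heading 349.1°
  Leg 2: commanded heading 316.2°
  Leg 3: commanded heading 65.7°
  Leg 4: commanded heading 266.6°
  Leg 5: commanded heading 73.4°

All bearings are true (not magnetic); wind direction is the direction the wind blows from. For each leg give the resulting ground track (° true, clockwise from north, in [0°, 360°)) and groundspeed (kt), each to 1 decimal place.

Leg 1: heading 349.1°; drift +2.1° → track 351.2°, groundspeed 162.0 kt
Leg 2: heading 316.2°; drift +8.9° → track 325.1°, groundspeed 154.9 kt
Leg 3: heading 65.7°; drift -12.9° → track 52.8°, groundspeed 144.8 kt
Leg 4: heading 266.6°; drift +15.6° → track 282.2°, groundspeed 130.6 kt
Leg 5: heading 73.4°; drift -13.9° → track 59.5°, groundspeed 140.9 kt

Leg 1: track=351.2°, groundspeed=162.0 kt
Leg 2: track=325.1°, groundspeed=154.9 kt
Leg 3: track=52.8°, groundspeed=144.8 kt
Leg 4: track=282.2°, groundspeed=130.6 kt
Leg 5: track=59.5°, groundspeed=140.9 kt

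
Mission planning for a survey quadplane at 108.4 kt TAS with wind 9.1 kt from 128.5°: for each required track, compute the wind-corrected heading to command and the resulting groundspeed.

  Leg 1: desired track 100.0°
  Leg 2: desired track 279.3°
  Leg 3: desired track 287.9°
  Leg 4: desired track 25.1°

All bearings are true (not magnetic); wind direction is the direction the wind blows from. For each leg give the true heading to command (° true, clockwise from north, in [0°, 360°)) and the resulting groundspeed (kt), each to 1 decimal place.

Leg 1: heading=102.3°, groundspeed=100.3 kt
Leg 2: heading=277.0°, groundspeed=116.3 kt
Leg 3: heading=286.2°, groundspeed=116.9 kt
Leg 4: heading=29.8°, groundspeed=110.1 kt

Leg 1: desired track 100.0°; wind correction +2.3° → command heading 102.3°, groundspeed 100.3 kt
Leg 2: desired track 279.3°; wind correction -2.3° → command heading 277.0°, groundspeed 116.3 kt
Leg 3: desired track 287.9°; wind correction -1.7° → command heading 286.2°, groundspeed 116.9 kt
Leg 4: desired track 25.1°; wind correction +4.7° → command heading 29.8°, groundspeed 110.1 kt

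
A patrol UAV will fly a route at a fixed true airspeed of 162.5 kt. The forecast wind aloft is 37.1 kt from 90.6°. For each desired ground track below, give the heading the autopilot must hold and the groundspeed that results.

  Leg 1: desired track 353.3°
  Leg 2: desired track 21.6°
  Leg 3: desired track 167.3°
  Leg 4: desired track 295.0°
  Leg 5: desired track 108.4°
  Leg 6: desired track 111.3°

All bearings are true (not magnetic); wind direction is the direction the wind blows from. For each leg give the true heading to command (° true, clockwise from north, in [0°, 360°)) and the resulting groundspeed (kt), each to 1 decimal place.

Leg 1: heading=6.4°, groundspeed=163.0 kt
Leg 2: heading=33.9°, groundspeed=145.5 kt
Leg 3: heading=154.5°, groundspeed=149.9 kt
Leg 4: heading=300.4°, groundspeed=195.6 kt
Leg 5: heading=104.4°, groundspeed=126.8 kt
Leg 6: heading=106.7°, groundspeed=127.3 kt

Leg 1: desired track 353.3°; wind correction +13.1° → command heading 6.4°, groundspeed 163.0 kt
Leg 2: desired track 21.6°; wind correction +12.3° → command heading 33.9°, groundspeed 145.5 kt
Leg 3: desired track 167.3°; wind correction -12.8° → command heading 154.5°, groundspeed 149.9 kt
Leg 4: desired track 295.0°; wind correction +5.4° → command heading 300.4°, groundspeed 195.6 kt
Leg 5: desired track 108.4°; wind correction -4.0° → command heading 104.4°, groundspeed 126.8 kt
Leg 6: desired track 111.3°; wind correction -4.6° → command heading 106.7°, groundspeed 127.3 kt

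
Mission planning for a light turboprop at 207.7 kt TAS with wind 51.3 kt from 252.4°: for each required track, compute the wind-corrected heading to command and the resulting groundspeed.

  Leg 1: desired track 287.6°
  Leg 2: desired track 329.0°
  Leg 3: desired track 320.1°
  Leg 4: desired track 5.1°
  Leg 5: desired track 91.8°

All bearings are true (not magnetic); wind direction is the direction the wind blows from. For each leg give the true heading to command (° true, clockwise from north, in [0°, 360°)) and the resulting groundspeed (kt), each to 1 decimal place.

Leg 1: desired track 287.6°; wind correction -8.2° → command heading 279.4°, groundspeed 163.7 kt
Leg 2: desired track 329.0°; wind correction -13.9° → command heading 315.1°, groundspeed 189.7 kt
Leg 3: desired track 320.1°; wind correction -13.2° → command heading 306.9°, groundspeed 182.7 kt
Leg 4: desired track 5.1°; wind correction -13.2° → command heading 351.9°, groundspeed 222.0 kt
Leg 5: desired track 91.8°; wind correction +4.7° → command heading 96.5°, groundspeed 255.4 kt

Leg 1: heading=279.4°, groundspeed=163.7 kt
Leg 2: heading=315.1°, groundspeed=189.7 kt
Leg 3: heading=306.9°, groundspeed=182.7 kt
Leg 4: heading=351.9°, groundspeed=222.0 kt
Leg 5: heading=96.5°, groundspeed=255.4 kt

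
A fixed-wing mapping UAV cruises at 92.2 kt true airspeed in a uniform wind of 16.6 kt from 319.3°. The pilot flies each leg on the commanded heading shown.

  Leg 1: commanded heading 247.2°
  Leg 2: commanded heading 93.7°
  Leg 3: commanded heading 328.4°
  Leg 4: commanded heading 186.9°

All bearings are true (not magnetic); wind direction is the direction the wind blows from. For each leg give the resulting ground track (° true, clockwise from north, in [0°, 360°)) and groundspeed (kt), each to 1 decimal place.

Leg 1: track=236.9°, groundspeed=88.5 kt
Leg 2: track=100.2°, groundspeed=104.5 kt
Leg 3: track=330.4°, groundspeed=75.9 kt
Leg 4: track=180.1°, groundspeed=104.1 kt

Leg 1: heading 247.2°; drift -10.3° → track 236.9°, groundspeed 88.5 kt
Leg 2: heading 93.7°; drift +6.5° → track 100.2°, groundspeed 104.5 kt
Leg 3: heading 328.4°; drift +2.0° → track 330.4°, groundspeed 75.9 kt
Leg 4: heading 186.9°; drift -6.8° → track 180.1°, groundspeed 104.1 kt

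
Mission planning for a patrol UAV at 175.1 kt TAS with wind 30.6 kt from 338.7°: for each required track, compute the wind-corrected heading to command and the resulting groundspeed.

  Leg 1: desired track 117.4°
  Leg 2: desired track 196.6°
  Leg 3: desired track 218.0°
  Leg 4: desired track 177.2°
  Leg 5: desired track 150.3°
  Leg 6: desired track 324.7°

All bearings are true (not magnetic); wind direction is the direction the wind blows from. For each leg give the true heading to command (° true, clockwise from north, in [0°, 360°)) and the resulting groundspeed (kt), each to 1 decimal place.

Leg 1: heading=110.8°, groundspeed=196.9 kt
Leg 2: heading=202.8°, groundspeed=198.2 kt
Leg 3: heading=226.6°, groundspeed=188.7 kt
Leg 4: heading=180.4°, groundspeed=203.8 kt
Leg 5: heading=148.8°, groundspeed=205.3 kt
Leg 6: heading=327.1°, groundspeed=145.3 kt

Leg 1: desired track 117.4°; wind correction -6.6° → command heading 110.8°, groundspeed 196.9 kt
Leg 2: desired track 196.6°; wind correction +6.2° → command heading 202.8°, groundspeed 198.2 kt
Leg 3: desired track 218.0°; wind correction +8.6° → command heading 226.6°, groundspeed 188.7 kt
Leg 4: desired track 177.2°; wind correction +3.2° → command heading 180.4°, groundspeed 203.8 kt
Leg 5: desired track 150.3°; wind correction -1.5° → command heading 148.8°, groundspeed 205.3 kt
Leg 6: desired track 324.7°; wind correction +2.4° → command heading 327.1°, groundspeed 145.3 kt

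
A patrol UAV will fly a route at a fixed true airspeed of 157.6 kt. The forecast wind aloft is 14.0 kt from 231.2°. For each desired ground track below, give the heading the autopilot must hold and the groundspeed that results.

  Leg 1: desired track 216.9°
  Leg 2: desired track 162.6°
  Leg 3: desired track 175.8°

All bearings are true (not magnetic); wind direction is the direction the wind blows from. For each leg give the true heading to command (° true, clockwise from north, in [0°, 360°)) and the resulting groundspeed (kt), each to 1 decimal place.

Leg 1: heading=218.2°, groundspeed=144.0 kt
Leg 2: heading=167.3°, groundspeed=152.0 kt
Leg 3: heading=180.0°, groundspeed=149.2 kt

Leg 1: desired track 216.9°; wind correction +1.3° → command heading 218.2°, groundspeed 144.0 kt
Leg 2: desired track 162.6°; wind correction +4.7° → command heading 167.3°, groundspeed 152.0 kt
Leg 3: desired track 175.8°; wind correction +4.2° → command heading 180.0°, groundspeed 149.2 kt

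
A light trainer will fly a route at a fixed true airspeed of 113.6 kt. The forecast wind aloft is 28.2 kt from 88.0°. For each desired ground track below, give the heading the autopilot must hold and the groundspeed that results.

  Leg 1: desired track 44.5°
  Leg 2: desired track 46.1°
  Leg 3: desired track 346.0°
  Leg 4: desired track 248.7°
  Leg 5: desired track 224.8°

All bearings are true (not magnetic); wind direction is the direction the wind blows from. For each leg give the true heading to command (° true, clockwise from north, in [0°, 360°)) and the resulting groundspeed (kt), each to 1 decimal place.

Leg 1: desired track 44.5°; wind correction +9.8° → command heading 54.3°, groundspeed 91.5 kt
Leg 2: desired track 46.1°; wind correction +9.5° → command heading 55.6°, groundspeed 91.0 kt
Leg 3: desired track 346.0°; wind correction +14.1° → command heading 0.1°, groundspeed 116.1 kt
Leg 4: desired track 248.7°; wind correction -4.7° → command heading 244.0°, groundspeed 139.8 kt
Leg 5: desired track 224.8°; wind correction -9.8° → command heading 215.0°, groundspeed 132.5 kt

Leg 1: heading=54.3°, groundspeed=91.5 kt
Leg 2: heading=55.6°, groundspeed=91.0 kt
Leg 3: heading=0.1°, groundspeed=116.1 kt
Leg 4: heading=244.0°, groundspeed=139.8 kt
Leg 5: heading=215.0°, groundspeed=132.5 kt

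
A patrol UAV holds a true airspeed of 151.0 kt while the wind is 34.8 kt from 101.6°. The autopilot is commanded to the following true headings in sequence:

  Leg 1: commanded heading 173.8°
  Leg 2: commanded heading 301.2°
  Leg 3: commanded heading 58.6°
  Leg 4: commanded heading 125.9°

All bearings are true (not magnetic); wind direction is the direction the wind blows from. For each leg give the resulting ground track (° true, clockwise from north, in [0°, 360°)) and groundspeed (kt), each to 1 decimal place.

Leg 1: track=187.1°, groundspeed=144.2 kt
Leg 2: track=297.6°, groundspeed=184.2 kt
Leg 3: track=47.9°, groundspeed=127.8 kt
Leg 4: track=132.7°, groundspeed=120.1 kt

Leg 1: heading 173.8°; drift +13.3° → track 187.1°, groundspeed 144.2 kt
Leg 2: heading 301.2°; drift -3.6° → track 297.6°, groundspeed 184.2 kt
Leg 3: heading 58.6°; drift -10.7° → track 47.9°, groundspeed 127.8 kt
Leg 4: heading 125.9°; drift +6.8° → track 132.7°, groundspeed 120.1 kt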